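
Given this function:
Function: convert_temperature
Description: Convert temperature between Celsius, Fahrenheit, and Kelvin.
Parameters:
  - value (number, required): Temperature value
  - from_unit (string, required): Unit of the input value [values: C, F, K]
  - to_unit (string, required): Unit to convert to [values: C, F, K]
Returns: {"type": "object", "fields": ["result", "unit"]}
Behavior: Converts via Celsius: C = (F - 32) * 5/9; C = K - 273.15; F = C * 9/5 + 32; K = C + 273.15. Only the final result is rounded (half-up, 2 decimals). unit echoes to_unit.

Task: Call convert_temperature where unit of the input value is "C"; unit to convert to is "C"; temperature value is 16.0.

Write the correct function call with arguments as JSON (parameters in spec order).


Mapping each described value to its parameter name:
  'Unit of the input value' -> from_unit = "C"
  'Unit to convert to' -> to_unit = "C"
  'Temperature value' -> value = 16.0
convert_temperature({"value": 16.0, "from_unit": "C", "to_unit": "C"})


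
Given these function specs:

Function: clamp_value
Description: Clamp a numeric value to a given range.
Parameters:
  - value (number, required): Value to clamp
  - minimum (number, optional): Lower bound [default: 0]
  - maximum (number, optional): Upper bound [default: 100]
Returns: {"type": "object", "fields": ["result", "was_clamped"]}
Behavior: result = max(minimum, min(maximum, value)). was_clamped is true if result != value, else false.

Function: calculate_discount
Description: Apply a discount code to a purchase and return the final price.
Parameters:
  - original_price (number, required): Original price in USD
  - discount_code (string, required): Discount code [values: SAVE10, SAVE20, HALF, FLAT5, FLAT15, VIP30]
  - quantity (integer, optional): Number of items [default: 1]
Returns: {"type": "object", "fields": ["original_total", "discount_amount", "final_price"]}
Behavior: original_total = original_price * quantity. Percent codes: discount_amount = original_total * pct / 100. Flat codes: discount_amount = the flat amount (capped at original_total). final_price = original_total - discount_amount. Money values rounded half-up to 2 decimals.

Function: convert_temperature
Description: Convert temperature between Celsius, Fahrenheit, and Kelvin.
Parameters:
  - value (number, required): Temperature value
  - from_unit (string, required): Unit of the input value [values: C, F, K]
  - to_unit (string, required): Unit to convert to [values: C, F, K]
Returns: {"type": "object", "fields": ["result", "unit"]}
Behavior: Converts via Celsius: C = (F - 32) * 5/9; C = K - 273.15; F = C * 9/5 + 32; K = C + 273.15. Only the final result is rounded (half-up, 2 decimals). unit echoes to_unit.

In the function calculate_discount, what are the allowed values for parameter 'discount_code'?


The calculate_discount spec declares:
  - discount_code (string, required): Discount code [values: SAVE10, SAVE20, HALF, FLAT5, FLAT15, VIP30]
Allowed values:
SAVE10, SAVE20, HALF, FLAT5, FLAT15, VIP30


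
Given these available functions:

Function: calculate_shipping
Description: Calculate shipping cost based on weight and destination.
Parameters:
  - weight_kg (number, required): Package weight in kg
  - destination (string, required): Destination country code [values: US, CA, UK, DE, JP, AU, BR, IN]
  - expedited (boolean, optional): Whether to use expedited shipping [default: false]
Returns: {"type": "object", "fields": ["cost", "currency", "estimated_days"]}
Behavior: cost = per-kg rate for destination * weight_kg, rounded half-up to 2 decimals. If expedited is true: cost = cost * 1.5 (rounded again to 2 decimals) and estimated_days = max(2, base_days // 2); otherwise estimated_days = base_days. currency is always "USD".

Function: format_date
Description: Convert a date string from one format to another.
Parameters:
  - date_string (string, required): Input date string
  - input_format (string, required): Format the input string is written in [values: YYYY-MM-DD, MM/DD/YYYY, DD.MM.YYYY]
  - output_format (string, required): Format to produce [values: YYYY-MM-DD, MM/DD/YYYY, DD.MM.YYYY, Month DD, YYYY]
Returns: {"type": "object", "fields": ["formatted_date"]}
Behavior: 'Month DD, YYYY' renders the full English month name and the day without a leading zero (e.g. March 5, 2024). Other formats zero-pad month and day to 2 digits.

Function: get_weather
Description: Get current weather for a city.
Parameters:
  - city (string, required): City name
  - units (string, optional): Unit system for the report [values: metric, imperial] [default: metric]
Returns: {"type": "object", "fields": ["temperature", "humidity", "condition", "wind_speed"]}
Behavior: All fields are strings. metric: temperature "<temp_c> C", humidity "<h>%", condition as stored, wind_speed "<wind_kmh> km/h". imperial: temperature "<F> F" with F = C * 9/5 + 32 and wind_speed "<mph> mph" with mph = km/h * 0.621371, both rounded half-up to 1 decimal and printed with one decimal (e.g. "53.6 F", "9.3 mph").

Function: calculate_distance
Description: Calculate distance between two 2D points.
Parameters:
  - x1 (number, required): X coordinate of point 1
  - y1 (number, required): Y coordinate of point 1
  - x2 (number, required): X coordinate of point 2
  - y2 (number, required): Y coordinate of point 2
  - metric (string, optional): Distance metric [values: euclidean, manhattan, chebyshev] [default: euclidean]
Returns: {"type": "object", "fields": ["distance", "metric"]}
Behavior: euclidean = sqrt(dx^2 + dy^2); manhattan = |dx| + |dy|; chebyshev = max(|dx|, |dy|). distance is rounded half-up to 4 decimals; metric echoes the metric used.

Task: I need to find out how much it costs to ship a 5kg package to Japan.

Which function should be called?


The task needs a function whose description is: Calculate shipping cost based on weight and destination.
calculate_shipping


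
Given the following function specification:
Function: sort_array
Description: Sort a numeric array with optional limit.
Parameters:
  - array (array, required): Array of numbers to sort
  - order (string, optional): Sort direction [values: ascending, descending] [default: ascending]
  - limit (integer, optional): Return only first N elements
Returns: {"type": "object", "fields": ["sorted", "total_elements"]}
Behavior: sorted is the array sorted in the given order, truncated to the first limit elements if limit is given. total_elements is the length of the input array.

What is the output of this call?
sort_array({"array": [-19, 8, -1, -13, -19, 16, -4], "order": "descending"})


sorted descending: [16, 8, -1, -4, -13, -19, -19]
total_elements = len(input) = 7
Output:
{"sorted": [16, 8, -1, -4, -13, -19, -19], "total_elements": 7}


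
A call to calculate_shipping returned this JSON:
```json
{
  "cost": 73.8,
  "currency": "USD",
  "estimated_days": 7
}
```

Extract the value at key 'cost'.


73.8


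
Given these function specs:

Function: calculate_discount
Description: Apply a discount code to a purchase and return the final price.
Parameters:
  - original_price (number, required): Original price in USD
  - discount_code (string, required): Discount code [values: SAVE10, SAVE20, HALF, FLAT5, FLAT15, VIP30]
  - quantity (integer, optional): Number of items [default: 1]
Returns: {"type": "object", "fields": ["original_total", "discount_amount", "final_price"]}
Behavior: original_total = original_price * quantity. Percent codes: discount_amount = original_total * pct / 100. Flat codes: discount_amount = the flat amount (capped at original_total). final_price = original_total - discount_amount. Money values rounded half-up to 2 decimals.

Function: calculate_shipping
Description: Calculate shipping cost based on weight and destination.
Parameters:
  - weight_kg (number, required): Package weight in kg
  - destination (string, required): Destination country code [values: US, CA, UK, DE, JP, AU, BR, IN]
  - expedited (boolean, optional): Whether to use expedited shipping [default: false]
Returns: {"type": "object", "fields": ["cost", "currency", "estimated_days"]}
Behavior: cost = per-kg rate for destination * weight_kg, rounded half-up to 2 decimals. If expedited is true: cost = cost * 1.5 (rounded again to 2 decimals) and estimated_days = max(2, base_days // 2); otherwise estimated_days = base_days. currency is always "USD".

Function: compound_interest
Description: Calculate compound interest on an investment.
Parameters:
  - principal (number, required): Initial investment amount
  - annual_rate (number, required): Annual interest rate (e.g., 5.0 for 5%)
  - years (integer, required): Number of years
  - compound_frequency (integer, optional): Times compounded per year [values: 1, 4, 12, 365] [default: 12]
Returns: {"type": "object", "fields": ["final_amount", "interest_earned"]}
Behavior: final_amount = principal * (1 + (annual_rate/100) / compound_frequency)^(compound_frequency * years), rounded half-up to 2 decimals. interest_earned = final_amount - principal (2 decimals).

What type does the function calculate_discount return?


The calculate_discount spec declares Returns: {"type": "object", "fields": ["original_total", "discount_amount", "final_price"]}
Type:
object


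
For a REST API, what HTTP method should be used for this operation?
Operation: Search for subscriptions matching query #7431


GET = read, POST = create, PUT = update/replace, DELETE = remove
This operation is a read.
GET


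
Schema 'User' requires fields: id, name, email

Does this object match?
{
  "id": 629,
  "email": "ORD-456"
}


Checking required fields...
Missing: name
Invalid - missing required field 'name'


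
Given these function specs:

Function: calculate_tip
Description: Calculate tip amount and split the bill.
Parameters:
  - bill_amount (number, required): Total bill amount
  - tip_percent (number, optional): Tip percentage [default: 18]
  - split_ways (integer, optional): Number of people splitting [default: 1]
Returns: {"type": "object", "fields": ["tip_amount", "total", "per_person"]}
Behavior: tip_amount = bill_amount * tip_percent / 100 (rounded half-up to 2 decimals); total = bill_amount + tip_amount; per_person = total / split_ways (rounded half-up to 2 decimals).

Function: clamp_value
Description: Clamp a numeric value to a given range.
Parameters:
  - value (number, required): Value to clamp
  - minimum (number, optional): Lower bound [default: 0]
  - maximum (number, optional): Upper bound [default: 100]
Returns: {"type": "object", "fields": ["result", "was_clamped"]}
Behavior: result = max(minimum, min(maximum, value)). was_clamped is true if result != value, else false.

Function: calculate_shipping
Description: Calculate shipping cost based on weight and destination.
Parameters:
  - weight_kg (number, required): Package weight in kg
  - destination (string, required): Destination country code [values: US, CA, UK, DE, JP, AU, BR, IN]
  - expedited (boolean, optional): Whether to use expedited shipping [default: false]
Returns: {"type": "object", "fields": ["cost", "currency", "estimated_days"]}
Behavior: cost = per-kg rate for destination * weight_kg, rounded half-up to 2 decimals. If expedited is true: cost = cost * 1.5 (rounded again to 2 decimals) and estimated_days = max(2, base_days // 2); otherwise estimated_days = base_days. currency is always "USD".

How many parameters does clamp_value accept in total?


Parameters of clamp_value: value (required), minimum (optional), maximum (optional)
Total:
3


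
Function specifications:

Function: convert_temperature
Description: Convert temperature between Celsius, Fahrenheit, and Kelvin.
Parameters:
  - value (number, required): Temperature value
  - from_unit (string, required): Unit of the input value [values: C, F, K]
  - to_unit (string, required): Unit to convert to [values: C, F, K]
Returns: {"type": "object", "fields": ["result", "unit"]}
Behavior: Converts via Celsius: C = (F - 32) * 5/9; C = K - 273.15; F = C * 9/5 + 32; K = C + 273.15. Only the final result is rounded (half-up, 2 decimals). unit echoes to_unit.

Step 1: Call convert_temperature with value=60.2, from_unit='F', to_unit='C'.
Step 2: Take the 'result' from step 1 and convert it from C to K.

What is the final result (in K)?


Step 1: convert_temperature(value=60.2, from_unit=F, to_unit=C)
  To C: (60.2 - 32) * 5/9 = 15.666667
  Target is C: 15.666667
  Round to 2 decimals: 15.67
  -> result = 15.67 C
Step 2: convert_temperature(value=15.67, from_unit=C, to_unit=K)
  Input already in C: 15.67
  To K: 15.67 + 273.15 = 288.82
  Round to 2 decimals: 288.82
  -> result = 288.82 K
288.82 K


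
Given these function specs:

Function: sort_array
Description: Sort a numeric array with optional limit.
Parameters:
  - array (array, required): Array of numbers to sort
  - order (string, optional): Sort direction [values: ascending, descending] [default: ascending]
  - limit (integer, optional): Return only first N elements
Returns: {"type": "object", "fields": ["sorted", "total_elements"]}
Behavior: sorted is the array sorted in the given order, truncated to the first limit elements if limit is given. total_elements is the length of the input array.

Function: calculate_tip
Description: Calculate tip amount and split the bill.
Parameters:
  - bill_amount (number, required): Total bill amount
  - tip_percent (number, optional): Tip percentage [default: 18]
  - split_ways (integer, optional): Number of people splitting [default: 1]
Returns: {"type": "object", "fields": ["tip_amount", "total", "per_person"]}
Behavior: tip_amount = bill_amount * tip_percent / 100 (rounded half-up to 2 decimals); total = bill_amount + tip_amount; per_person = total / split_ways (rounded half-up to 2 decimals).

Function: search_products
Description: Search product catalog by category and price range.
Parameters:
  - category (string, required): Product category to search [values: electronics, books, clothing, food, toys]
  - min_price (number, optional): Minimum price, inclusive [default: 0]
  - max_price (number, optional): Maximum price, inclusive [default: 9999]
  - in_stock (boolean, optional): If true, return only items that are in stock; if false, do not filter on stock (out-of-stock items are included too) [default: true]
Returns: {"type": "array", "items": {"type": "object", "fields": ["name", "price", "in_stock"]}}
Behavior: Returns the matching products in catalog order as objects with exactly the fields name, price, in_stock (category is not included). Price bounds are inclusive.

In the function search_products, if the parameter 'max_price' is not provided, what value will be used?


The search_products spec declares:
  - max_price (number, optional): Maximum price, inclusive [default: 9999]
Default:
9999


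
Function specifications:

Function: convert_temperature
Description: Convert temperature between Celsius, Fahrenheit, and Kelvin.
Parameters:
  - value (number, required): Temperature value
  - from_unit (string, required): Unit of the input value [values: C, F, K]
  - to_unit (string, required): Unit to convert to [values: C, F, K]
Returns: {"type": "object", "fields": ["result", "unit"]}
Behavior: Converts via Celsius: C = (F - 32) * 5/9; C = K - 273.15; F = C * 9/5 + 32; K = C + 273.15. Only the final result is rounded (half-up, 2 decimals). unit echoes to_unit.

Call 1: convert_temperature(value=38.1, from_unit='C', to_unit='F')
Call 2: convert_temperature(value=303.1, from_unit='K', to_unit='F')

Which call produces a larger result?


Call 1:
  Input already in C: 38.1
  To F: 38.1 * 9/5 + 32 = 100.58
  Round to 2 decimals: 100.58
  -> 100.58 F
Call 2:
  To C: 303.1 - 273.15 = 29.95
  To F: 29.95 * 9/5 + 32 = 85.91
  Round to 2 decimals: 85.91
  -> 85.91 F
Call 1 (100.58 F)


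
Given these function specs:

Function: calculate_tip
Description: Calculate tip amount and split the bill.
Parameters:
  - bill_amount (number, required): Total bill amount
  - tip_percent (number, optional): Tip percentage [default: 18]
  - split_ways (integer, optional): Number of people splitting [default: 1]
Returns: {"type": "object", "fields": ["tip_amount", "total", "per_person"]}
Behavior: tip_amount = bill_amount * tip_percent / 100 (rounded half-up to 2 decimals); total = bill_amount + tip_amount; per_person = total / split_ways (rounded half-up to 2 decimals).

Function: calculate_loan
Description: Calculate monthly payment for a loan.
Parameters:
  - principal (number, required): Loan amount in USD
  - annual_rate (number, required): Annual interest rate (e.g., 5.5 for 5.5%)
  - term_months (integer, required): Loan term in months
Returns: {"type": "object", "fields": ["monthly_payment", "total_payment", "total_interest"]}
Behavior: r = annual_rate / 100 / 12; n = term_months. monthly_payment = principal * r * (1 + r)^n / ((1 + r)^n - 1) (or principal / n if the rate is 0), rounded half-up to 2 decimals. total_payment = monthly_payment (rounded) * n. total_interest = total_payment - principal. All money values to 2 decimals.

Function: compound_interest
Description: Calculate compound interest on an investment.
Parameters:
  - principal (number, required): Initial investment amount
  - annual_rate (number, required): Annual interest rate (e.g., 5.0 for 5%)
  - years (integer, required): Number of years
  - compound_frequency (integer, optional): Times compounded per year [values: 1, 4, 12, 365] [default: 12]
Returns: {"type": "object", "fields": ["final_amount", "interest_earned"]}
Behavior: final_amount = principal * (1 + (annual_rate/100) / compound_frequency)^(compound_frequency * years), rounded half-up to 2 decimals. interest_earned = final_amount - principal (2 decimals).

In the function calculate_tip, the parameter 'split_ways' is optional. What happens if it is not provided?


The calculate_tip spec declares:
  - split_ways (integer, optional): Number of people splitting [default: 1]
It defaults to 1


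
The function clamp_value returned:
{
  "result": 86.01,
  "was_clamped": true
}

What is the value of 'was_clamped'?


true


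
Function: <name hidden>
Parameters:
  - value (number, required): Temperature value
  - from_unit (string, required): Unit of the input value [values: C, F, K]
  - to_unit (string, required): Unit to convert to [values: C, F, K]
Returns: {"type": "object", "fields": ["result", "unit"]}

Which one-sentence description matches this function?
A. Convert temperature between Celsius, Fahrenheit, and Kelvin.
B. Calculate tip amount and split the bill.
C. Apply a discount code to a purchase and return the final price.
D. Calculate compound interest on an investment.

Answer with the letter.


Parameters value, from_unit, to_unit and return ["result", "unit"] fit: Convert temperature between Celsius, Fahrenheit, and Kelvin.
A


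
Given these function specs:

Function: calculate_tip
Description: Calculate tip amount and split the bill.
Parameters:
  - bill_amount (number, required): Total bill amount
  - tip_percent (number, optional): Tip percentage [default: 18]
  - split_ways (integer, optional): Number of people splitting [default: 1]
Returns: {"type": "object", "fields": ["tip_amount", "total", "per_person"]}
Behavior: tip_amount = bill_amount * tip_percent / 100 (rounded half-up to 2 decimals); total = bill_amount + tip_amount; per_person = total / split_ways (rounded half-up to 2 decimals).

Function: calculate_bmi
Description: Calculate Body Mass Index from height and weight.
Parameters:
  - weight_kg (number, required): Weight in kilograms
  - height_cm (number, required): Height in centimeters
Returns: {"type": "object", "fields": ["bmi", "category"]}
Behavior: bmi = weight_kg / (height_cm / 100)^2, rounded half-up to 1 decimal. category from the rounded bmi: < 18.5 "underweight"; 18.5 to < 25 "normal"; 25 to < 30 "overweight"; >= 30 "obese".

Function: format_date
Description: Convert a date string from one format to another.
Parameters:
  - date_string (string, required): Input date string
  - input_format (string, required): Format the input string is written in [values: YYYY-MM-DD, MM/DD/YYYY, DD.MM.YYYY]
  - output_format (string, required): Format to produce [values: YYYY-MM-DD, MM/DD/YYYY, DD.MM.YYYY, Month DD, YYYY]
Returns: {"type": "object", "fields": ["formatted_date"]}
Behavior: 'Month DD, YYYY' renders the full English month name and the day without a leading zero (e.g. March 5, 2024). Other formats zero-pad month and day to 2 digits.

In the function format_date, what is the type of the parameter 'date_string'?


The format_date spec declares:
  - date_string (string, required): Input date string
Type:
string


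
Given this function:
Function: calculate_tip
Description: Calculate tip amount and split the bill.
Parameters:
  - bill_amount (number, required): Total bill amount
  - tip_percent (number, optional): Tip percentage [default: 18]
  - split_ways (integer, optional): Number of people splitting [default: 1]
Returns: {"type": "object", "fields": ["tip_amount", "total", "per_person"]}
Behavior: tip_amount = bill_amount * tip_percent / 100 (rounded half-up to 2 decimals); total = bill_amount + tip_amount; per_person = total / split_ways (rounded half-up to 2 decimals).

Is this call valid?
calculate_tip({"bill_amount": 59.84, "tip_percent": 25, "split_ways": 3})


Checking all required parameters present and types match... All valid.
Valid


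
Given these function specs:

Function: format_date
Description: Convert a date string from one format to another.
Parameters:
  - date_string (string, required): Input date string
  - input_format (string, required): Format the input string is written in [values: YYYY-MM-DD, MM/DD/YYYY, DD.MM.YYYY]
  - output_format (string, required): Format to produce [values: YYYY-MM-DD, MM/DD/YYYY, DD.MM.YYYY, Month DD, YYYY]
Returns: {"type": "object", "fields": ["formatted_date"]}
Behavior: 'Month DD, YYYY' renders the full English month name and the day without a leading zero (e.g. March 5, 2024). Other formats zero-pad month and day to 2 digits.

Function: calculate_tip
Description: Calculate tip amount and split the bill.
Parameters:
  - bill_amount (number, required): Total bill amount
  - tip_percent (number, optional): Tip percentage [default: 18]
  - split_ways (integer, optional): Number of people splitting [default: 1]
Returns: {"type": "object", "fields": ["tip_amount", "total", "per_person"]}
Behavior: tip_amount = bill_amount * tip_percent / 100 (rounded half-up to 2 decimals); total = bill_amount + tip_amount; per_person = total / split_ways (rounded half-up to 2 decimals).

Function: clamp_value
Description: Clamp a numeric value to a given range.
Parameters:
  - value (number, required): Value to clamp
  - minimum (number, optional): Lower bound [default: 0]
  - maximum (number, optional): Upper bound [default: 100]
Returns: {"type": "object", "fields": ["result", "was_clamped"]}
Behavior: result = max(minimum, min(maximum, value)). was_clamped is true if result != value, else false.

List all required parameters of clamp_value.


Parameters of clamp_value and their required/optional flag:
  value: required
  minimum: optional
  maximum: optional
value


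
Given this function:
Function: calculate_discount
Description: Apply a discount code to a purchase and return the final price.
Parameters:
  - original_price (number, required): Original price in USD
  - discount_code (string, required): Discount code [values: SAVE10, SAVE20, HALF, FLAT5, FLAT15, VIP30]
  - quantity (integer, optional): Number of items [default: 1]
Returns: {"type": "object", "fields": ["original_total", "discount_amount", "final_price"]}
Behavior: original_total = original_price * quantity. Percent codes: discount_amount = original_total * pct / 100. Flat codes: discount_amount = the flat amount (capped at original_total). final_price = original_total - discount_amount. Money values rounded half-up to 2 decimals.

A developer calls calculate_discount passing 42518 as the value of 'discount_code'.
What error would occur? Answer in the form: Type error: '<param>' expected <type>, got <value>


Spec: 'discount_code' is declared as string; 42518 is an integer.
Type error: 'discount_code' expected string, got 42518


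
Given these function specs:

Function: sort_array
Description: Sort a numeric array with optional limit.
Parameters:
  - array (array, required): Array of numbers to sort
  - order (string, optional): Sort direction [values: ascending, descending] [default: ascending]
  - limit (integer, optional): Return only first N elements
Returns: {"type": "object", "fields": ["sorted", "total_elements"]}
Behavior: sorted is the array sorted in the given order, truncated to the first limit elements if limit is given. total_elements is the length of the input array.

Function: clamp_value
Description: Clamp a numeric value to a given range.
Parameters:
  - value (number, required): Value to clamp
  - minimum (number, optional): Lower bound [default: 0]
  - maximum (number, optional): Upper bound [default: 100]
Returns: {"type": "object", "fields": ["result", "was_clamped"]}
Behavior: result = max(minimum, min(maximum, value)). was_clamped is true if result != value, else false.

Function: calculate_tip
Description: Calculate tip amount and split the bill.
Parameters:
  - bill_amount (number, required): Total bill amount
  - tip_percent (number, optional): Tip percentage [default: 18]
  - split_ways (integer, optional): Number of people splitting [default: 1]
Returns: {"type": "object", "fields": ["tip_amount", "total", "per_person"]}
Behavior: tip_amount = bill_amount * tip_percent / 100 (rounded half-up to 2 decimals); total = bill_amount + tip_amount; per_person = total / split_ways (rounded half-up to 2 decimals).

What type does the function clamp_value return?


The clamp_value spec declares Returns: {"type": "object", "fields": ["result", "was_clamped"]}
Type:
object


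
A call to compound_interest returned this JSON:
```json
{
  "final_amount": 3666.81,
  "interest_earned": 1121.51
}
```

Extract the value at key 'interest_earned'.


1121.51


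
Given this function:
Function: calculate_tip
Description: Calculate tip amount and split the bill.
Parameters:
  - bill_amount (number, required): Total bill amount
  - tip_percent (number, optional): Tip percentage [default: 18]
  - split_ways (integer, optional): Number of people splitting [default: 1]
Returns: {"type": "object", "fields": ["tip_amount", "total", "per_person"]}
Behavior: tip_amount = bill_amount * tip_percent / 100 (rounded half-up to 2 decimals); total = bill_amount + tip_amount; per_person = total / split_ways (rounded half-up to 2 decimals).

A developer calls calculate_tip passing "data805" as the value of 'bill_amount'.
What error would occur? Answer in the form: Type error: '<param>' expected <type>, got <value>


Spec: 'bill_amount' is declared as number; "data805" is a string.
Type error: 'bill_amount' expected number, got "data805"


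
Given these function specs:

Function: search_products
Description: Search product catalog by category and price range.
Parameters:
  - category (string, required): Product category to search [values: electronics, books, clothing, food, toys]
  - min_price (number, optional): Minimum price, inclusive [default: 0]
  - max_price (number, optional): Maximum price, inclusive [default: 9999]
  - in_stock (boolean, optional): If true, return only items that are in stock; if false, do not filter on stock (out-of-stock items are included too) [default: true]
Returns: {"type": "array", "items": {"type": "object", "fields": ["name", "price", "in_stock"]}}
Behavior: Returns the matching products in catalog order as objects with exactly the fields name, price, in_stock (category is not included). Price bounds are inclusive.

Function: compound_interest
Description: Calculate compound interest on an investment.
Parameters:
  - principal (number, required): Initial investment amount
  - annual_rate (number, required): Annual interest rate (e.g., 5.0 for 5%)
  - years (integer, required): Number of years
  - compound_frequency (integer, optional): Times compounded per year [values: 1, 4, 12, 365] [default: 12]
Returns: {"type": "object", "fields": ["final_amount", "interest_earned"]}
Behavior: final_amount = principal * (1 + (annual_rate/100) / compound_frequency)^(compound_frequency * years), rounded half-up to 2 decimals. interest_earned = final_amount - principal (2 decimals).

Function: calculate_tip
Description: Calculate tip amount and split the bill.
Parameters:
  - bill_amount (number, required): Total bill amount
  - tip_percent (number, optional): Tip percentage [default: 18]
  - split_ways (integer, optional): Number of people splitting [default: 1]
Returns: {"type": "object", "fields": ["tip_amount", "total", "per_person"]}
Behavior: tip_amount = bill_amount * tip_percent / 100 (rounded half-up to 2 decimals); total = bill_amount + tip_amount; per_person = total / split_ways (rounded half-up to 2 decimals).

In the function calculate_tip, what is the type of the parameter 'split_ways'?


The calculate_tip spec declares:
  - split_ways (integer, optional): Number of people splitting [default: 1]
Type:
integer


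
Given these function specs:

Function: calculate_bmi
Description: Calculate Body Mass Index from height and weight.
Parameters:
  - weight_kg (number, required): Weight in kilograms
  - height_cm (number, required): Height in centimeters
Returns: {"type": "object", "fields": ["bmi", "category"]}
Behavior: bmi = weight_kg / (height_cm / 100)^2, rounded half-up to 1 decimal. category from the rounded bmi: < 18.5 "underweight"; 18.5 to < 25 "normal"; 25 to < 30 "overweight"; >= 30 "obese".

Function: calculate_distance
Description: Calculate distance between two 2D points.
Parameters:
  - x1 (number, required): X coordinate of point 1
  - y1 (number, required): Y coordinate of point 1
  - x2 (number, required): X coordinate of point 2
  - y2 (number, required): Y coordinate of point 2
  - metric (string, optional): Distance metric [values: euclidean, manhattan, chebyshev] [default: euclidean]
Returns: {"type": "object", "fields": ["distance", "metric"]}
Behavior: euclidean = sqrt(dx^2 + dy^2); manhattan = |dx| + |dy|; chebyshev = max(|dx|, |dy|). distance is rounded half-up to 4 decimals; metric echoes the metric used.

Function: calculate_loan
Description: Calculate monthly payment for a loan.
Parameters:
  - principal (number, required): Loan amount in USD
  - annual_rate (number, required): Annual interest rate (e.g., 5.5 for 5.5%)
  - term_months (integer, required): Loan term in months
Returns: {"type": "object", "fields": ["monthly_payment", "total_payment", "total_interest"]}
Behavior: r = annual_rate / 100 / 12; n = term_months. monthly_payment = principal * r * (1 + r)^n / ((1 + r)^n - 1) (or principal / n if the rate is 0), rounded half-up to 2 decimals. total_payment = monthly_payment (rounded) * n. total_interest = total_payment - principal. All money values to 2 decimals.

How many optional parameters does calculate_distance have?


Parameters of calculate_distance: x1 (required), y1 (required), x2 (required), y2 (required), metric (optional)
Optional count:
1


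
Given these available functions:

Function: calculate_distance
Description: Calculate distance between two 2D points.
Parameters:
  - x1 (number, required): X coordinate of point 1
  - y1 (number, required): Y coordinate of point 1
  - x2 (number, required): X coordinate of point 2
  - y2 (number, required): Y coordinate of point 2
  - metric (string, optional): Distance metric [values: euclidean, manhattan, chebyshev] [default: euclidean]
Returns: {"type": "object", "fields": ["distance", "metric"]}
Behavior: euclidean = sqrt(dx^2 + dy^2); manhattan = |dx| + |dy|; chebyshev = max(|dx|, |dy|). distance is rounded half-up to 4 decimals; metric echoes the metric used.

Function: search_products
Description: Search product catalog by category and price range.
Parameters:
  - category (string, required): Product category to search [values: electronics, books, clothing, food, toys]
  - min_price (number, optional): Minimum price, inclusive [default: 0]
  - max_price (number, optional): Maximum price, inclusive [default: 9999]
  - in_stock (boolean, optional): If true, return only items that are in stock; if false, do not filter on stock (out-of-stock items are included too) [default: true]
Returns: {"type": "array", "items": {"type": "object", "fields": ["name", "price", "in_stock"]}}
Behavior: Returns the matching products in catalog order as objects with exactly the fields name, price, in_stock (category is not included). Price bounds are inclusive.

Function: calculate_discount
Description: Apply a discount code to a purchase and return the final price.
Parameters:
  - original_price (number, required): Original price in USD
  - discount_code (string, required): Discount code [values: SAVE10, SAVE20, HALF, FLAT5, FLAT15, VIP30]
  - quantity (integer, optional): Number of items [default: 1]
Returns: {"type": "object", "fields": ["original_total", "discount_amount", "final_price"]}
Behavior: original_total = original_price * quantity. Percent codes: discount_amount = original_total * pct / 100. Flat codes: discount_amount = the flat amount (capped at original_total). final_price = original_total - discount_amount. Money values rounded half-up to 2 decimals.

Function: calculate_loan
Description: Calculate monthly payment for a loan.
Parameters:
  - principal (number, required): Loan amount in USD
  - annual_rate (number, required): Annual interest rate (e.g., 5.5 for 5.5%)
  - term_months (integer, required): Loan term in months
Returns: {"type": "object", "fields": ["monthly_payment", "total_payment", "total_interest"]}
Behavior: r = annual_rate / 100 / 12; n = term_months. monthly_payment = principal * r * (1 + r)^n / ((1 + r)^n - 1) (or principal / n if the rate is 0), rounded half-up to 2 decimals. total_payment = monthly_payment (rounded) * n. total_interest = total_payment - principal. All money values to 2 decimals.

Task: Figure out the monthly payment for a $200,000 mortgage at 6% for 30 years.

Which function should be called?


The task needs a function whose description is: Calculate monthly payment for a loan.
calculate_loan


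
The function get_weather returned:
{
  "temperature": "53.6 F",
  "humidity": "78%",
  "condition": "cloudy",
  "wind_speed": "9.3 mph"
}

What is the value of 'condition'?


cloudy


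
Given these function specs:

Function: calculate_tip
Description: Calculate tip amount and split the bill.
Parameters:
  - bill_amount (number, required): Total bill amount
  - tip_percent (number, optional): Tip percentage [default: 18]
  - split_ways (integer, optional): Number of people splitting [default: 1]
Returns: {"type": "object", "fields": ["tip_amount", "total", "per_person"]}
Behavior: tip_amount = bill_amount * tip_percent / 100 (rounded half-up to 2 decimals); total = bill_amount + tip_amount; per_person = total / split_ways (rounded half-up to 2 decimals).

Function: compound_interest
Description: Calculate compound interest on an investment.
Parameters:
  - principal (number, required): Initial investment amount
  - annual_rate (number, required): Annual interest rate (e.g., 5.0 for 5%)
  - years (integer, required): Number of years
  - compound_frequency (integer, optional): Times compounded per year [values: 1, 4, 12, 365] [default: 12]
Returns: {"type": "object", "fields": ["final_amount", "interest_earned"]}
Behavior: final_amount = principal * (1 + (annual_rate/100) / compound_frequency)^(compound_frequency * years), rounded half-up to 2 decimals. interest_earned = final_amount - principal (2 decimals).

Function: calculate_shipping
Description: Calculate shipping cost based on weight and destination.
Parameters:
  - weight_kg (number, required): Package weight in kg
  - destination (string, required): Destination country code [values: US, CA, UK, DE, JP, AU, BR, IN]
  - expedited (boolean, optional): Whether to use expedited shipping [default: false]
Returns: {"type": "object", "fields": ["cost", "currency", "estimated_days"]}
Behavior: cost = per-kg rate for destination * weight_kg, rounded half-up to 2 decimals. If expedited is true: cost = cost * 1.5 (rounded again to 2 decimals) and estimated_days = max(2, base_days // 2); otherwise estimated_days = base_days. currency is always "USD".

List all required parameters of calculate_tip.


Parameters of calculate_tip and their required/optional flag:
  bill_amount: required
  tip_percent: optional
  split_ways: optional
bill_amount


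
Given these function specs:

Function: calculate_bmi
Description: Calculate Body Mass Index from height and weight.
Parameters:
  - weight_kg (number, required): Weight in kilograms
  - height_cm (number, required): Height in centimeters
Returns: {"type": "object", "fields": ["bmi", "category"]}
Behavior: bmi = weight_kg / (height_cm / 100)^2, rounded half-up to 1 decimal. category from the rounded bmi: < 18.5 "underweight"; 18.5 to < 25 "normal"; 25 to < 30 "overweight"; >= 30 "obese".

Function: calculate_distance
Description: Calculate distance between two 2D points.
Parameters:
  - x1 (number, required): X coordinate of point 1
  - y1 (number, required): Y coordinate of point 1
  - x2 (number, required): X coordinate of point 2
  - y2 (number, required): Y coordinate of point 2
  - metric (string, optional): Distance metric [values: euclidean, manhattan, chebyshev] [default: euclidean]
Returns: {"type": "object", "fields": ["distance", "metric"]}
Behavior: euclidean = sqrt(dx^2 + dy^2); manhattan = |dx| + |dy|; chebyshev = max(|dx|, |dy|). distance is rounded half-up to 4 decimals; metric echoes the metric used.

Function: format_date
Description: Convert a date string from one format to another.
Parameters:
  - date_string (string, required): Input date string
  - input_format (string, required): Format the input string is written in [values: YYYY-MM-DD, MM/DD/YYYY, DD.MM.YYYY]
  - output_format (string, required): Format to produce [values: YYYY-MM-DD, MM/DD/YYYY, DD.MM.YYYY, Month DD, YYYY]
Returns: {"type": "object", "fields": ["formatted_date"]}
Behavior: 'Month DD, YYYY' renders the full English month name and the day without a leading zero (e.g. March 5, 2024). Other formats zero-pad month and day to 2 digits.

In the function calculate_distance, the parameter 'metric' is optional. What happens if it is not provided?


The calculate_distance spec declares:
  - metric (string, optional): Distance metric [values: euclidean, manhattan, chebyshev] [default: euclidean]
It defaults to euclidean


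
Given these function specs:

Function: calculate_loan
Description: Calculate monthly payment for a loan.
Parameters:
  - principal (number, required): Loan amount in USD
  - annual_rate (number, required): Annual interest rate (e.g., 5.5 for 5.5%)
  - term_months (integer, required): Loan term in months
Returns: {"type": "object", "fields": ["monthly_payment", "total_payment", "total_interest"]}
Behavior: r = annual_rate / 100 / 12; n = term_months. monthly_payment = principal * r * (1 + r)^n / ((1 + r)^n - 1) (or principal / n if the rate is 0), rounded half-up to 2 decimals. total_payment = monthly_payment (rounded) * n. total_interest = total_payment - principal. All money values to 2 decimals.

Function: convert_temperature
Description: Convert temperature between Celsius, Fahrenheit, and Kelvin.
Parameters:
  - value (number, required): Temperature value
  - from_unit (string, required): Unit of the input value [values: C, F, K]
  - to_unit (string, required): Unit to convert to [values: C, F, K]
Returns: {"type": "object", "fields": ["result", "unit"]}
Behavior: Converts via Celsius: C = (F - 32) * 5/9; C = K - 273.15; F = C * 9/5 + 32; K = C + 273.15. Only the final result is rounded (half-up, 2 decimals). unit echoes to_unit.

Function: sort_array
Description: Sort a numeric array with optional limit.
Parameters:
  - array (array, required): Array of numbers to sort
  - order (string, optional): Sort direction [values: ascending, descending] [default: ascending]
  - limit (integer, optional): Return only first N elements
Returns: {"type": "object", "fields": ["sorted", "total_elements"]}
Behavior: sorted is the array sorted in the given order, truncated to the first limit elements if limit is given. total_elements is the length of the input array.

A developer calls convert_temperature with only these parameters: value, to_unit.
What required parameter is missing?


Required parameters: value, from_unit, to_unit
Provided: value, to_unit
Missing: from_unit
from_unit
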